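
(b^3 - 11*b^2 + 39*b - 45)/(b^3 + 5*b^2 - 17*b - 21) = (b^2 - 8*b + 15)/(b^2 + 8*b + 7)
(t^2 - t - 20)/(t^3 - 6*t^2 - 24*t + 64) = (t - 5)/(t^2 - 10*t + 16)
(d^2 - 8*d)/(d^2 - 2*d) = (d - 8)/(d - 2)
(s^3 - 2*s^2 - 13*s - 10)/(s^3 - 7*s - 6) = (s - 5)/(s - 3)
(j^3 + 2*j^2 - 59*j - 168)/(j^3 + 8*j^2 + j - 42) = (j - 8)/(j - 2)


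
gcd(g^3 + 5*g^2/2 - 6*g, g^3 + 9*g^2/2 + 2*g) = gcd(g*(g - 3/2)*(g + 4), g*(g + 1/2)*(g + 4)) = g^2 + 4*g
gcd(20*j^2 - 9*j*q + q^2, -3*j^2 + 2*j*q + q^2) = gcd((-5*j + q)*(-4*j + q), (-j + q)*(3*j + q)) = 1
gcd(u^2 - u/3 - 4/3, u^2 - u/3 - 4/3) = u^2 - u/3 - 4/3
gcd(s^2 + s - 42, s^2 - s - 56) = s + 7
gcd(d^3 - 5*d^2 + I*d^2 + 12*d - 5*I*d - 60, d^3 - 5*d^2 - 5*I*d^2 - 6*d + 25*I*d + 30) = d^2 + d*(-5 - 3*I) + 15*I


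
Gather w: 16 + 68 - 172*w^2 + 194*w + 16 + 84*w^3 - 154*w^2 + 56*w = 84*w^3 - 326*w^2 + 250*w + 100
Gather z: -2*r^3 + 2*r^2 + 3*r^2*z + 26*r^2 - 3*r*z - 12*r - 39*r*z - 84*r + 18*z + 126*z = -2*r^3 + 28*r^2 - 96*r + z*(3*r^2 - 42*r + 144)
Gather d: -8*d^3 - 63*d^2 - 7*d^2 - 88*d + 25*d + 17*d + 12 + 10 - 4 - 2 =-8*d^3 - 70*d^2 - 46*d + 16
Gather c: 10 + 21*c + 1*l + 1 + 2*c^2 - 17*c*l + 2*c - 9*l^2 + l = 2*c^2 + c*(23 - 17*l) - 9*l^2 + 2*l + 11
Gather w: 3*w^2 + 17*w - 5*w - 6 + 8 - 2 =3*w^2 + 12*w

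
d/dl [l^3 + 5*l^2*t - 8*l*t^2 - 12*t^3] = 3*l^2 + 10*l*t - 8*t^2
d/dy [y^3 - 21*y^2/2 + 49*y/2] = 3*y^2 - 21*y + 49/2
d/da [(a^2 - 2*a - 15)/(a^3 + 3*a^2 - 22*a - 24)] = (-a^4 + 4*a^3 + 29*a^2 + 42*a - 282)/(a^6 + 6*a^5 - 35*a^4 - 180*a^3 + 340*a^2 + 1056*a + 576)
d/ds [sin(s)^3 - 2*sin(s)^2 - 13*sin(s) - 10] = (3*sin(s)^2 - 4*sin(s) - 13)*cos(s)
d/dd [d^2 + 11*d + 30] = 2*d + 11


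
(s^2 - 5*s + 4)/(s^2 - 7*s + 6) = (s - 4)/(s - 6)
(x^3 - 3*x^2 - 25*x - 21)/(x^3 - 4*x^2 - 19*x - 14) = (x + 3)/(x + 2)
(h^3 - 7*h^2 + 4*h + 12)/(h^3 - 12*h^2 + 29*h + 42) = (h - 2)/(h - 7)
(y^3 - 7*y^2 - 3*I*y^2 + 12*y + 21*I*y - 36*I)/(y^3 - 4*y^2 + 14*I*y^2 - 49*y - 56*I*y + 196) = (y^2 - 3*y*(1 + I) + 9*I)/(y^2 + 14*I*y - 49)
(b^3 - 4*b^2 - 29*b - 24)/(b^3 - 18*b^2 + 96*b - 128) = (b^2 + 4*b + 3)/(b^2 - 10*b + 16)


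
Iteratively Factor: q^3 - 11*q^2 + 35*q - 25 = (q - 5)*(q^2 - 6*q + 5) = (q - 5)*(q - 1)*(q - 5)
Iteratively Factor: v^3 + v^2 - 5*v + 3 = (v + 3)*(v^2 - 2*v + 1) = (v - 1)*(v + 3)*(v - 1)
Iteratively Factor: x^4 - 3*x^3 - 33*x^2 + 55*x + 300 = (x - 5)*(x^3 + 2*x^2 - 23*x - 60) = (x - 5)*(x + 4)*(x^2 - 2*x - 15) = (x - 5)*(x + 3)*(x + 4)*(x - 5)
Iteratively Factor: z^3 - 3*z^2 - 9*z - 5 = (z - 5)*(z^2 + 2*z + 1) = (z - 5)*(z + 1)*(z + 1)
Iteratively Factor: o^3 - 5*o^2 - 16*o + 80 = (o - 4)*(o^2 - o - 20) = (o - 5)*(o - 4)*(o + 4)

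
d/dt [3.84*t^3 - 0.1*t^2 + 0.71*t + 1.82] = 11.52*t^2 - 0.2*t + 0.71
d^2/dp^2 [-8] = 0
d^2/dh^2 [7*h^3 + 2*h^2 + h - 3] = 42*h + 4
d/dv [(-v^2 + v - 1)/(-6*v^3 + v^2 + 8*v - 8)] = 3*v*(-2*v^3 + 4*v^2 - 9*v + 6)/(36*v^6 - 12*v^5 - 95*v^4 + 112*v^3 + 48*v^2 - 128*v + 64)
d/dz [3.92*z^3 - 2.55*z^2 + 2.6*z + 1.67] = 11.76*z^2 - 5.1*z + 2.6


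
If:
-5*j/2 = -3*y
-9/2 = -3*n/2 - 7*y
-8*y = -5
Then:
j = 3/4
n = 1/12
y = 5/8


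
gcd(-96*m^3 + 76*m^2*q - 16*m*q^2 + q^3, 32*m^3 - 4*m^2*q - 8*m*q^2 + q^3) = 16*m^2 - 10*m*q + q^2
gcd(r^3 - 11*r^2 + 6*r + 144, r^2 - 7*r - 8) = r - 8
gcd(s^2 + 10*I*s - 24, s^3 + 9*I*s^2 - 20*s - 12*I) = s + 6*I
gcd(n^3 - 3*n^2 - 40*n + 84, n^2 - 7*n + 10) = n - 2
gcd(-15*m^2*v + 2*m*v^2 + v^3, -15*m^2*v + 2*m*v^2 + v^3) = -15*m^2*v + 2*m*v^2 + v^3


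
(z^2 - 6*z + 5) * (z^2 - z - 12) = z^4 - 7*z^3 - z^2 + 67*z - 60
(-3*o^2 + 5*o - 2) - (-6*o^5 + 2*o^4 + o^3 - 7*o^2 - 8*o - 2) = 6*o^5 - 2*o^4 - o^3 + 4*o^2 + 13*o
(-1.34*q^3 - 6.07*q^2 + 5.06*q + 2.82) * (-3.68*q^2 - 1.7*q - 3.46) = 4.9312*q^5 + 24.6156*q^4 - 3.6654*q^3 + 2.0226*q^2 - 22.3016*q - 9.7572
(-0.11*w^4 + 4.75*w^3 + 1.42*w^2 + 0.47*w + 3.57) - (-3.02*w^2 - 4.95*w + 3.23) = -0.11*w^4 + 4.75*w^3 + 4.44*w^2 + 5.42*w + 0.34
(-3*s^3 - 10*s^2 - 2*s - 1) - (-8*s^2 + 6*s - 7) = -3*s^3 - 2*s^2 - 8*s + 6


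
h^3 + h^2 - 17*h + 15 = (h - 3)*(h - 1)*(h + 5)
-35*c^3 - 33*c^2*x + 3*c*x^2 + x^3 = (-5*c + x)*(c + x)*(7*c + x)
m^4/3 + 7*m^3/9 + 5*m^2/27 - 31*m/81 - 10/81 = (m/3 + 1/3)*(m - 2/3)*(m + 1/3)*(m + 5/3)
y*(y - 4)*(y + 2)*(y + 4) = y^4 + 2*y^3 - 16*y^2 - 32*y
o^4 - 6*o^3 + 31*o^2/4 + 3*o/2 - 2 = (o - 4)*(o - 2)*(o - 1/2)*(o + 1/2)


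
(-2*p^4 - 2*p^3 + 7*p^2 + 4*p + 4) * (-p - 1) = 2*p^5 + 4*p^4 - 5*p^3 - 11*p^2 - 8*p - 4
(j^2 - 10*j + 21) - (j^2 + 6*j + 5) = 16 - 16*j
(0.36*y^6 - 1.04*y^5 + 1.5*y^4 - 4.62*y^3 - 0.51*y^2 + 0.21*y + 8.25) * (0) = 0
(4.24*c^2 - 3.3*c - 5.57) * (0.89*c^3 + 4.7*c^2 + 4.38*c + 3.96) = 3.7736*c^5 + 16.991*c^4 - 1.8961*c^3 - 23.8426*c^2 - 37.4646*c - 22.0572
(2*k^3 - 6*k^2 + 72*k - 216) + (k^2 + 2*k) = 2*k^3 - 5*k^2 + 74*k - 216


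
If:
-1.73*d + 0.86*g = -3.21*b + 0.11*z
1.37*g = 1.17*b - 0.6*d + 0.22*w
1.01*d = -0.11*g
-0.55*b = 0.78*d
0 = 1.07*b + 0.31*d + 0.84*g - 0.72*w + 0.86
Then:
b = 0.05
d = -0.03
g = 0.32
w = 1.62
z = 4.46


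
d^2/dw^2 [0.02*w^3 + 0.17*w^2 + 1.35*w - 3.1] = 0.12*w + 0.34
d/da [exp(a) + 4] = exp(a)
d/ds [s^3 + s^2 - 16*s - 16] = 3*s^2 + 2*s - 16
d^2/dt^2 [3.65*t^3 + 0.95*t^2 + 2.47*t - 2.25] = 21.9*t + 1.9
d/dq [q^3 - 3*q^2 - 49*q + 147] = 3*q^2 - 6*q - 49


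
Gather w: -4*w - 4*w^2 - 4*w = -4*w^2 - 8*w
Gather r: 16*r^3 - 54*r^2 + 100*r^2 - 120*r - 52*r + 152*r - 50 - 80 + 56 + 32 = 16*r^3 + 46*r^2 - 20*r - 42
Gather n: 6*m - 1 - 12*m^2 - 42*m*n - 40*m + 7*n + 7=-12*m^2 - 34*m + n*(7 - 42*m) + 6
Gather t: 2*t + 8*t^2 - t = 8*t^2 + t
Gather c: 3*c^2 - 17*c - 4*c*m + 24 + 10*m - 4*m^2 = 3*c^2 + c*(-4*m - 17) - 4*m^2 + 10*m + 24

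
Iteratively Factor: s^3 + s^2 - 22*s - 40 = (s - 5)*(s^2 + 6*s + 8) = (s - 5)*(s + 4)*(s + 2)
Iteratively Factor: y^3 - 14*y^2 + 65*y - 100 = (y - 5)*(y^2 - 9*y + 20) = (y - 5)^2*(y - 4)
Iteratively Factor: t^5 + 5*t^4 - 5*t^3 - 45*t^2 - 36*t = (t + 3)*(t^4 + 2*t^3 - 11*t^2 - 12*t) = (t + 1)*(t + 3)*(t^3 + t^2 - 12*t) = (t + 1)*(t + 3)*(t + 4)*(t^2 - 3*t) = t*(t + 1)*(t + 3)*(t + 4)*(t - 3)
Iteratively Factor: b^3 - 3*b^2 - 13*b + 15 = (b - 1)*(b^2 - 2*b - 15) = (b - 1)*(b + 3)*(b - 5)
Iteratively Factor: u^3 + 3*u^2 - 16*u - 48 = (u - 4)*(u^2 + 7*u + 12) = (u - 4)*(u + 3)*(u + 4)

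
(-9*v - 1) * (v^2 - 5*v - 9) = -9*v^3 + 44*v^2 + 86*v + 9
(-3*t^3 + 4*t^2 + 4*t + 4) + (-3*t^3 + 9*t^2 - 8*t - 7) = -6*t^3 + 13*t^2 - 4*t - 3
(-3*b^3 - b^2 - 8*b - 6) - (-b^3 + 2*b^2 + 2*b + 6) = -2*b^3 - 3*b^2 - 10*b - 12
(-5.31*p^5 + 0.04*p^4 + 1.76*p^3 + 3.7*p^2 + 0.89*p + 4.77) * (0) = 0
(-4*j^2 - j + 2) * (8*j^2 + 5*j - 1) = -32*j^4 - 28*j^3 + 15*j^2 + 11*j - 2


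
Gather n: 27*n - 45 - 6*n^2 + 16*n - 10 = -6*n^2 + 43*n - 55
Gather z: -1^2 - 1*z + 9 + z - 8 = 0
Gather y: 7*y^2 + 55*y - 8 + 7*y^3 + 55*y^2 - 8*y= 7*y^3 + 62*y^2 + 47*y - 8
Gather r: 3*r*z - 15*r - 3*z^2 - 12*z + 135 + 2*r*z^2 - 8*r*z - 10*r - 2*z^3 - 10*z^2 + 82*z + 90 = r*(2*z^2 - 5*z - 25) - 2*z^3 - 13*z^2 + 70*z + 225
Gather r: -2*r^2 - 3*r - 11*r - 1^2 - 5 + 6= -2*r^2 - 14*r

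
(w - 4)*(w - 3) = w^2 - 7*w + 12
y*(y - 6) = y^2 - 6*y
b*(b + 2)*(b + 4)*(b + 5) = b^4 + 11*b^3 + 38*b^2 + 40*b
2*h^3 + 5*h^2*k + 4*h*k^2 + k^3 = (h + k)^2*(2*h + k)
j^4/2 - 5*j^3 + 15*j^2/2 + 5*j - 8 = (j/2 + 1/2)*(j - 8)*(j - 2)*(j - 1)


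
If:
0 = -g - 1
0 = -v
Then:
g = -1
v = 0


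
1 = 1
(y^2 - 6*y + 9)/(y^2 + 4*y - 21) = (y - 3)/(y + 7)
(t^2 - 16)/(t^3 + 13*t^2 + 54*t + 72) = (t - 4)/(t^2 + 9*t + 18)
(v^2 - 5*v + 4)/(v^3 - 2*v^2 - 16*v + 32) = (v - 1)/(v^2 + 2*v - 8)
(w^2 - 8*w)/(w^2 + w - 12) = w*(w - 8)/(w^2 + w - 12)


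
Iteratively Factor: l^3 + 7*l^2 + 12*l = (l + 3)*(l^2 + 4*l) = (l + 3)*(l + 4)*(l)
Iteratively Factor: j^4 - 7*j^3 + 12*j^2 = (j - 4)*(j^3 - 3*j^2) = (j - 4)*(j - 3)*(j^2) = j*(j - 4)*(j - 3)*(j)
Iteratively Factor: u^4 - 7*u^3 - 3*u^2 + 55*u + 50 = (u - 5)*(u^3 - 2*u^2 - 13*u - 10) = (u - 5)^2*(u^2 + 3*u + 2) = (u - 5)^2*(u + 2)*(u + 1)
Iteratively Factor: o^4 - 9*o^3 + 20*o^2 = (o)*(o^3 - 9*o^2 + 20*o) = o*(o - 5)*(o^2 - 4*o) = o*(o - 5)*(o - 4)*(o)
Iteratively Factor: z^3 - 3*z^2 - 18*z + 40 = (z - 5)*(z^2 + 2*z - 8) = (z - 5)*(z + 4)*(z - 2)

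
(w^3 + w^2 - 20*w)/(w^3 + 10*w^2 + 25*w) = (w - 4)/(w + 5)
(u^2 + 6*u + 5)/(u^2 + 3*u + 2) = (u + 5)/(u + 2)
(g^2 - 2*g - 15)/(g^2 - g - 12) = (g - 5)/(g - 4)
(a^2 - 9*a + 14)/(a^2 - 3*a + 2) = (a - 7)/(a - 1)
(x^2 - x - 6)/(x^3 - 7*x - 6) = 1/(x + 1)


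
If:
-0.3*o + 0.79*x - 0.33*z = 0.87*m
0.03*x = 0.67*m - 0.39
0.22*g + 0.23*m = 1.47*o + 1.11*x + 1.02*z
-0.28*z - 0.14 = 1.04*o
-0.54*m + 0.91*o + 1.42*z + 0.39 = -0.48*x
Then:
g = 0.79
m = 0.61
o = -0.09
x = 0.56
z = -0.18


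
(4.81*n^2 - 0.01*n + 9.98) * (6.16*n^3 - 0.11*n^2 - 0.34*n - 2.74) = 29.6296*n^5 - 0.5907*n^4 + 59.8425*n^3 - 14.2738*n^2 - 3.3658*n - 27.3452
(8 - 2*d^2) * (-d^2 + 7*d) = 2*d^4 - 14*d^3 - 8*d^2 + 56*d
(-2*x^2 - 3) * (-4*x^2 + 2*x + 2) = 8*x^4 - 4*x^3 + 8*x^2 - 6*x - 6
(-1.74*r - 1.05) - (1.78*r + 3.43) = -3.52*r - 4.48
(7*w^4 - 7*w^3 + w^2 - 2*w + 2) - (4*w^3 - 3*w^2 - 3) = 7*w^4 - 11*w^3 + 4*w^2 - 2*w + 5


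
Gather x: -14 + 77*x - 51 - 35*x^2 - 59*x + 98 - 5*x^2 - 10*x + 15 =-40*x^2 + 8*x + 48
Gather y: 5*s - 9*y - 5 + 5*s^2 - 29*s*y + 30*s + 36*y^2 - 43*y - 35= 5*s^2 + 35*s + 36*y^2 + y*(-29*s - 52) - 40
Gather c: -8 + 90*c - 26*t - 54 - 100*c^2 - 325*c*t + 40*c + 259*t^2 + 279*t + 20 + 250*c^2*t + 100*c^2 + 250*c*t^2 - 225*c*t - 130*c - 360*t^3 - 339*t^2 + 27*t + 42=250*c^2*t + c*(250*t^2 - 550*t) - 360*t^3 - 80*t^2 + 280*t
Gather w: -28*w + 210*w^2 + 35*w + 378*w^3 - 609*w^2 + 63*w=378*w^3 - 399*w^2 + 70*w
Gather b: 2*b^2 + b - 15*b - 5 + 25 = 2*b^2 - 14*b + 20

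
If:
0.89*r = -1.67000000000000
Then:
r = -1.88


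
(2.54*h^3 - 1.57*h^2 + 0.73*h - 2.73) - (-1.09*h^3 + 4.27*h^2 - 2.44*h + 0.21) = 3.63*h^3 - 5.84*h^2 + 3.17*h - 2.94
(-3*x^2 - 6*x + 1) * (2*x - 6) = -6*x^3 + 6*x^2 + 38*x - 6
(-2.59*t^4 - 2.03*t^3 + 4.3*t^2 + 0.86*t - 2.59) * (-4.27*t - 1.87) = 11.0593*t^5 + 13.5114*t^4 - 14.5649*t^3 - 11.7132*t^2 + 9.4511*t + 4.8433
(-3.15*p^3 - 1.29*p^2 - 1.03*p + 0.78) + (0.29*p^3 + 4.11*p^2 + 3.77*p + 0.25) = -2.86*p^3 + 2.82*p^2 + 2.74*p + 1.03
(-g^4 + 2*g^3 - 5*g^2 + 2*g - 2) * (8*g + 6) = -8*g^5 + 10*g^4 - 28*g^3 - 14*g^2 - 4*g - 12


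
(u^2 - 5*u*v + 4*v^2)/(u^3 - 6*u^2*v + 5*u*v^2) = (u - 4*v)/(u*(u - 5*v))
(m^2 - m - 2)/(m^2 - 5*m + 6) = (m + 1)/(m - 3)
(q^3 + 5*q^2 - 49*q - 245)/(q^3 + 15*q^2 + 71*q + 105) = (q - 7)/(q + 3)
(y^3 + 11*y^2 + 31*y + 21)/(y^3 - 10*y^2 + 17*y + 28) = (y^2 + 10*y + 21)/(y^2 - 11*y + 28)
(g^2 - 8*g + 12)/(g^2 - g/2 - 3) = 2*(g - 6)/(2*g + 3)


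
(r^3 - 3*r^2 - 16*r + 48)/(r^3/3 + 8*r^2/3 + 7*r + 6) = 3*(r^3 - 3*r^2 - 16*r + 48)/(r^3 + 8*r^2 + 21*r + 18)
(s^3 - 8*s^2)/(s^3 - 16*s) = s*(s - 8)/(s^2 - 16)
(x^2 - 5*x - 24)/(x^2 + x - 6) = (x - 8)/(x - 2)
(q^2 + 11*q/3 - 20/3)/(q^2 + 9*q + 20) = (q - 4/3)/(q + 4)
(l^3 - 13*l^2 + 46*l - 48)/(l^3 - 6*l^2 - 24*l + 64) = (l - 3)/(l + 4)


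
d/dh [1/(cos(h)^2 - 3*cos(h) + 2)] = (2*cos(h) - 3)*sin(h)/(cos(h)^2 - 3*cos(h) + 2)^2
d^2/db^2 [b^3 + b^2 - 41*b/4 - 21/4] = 6*b + 2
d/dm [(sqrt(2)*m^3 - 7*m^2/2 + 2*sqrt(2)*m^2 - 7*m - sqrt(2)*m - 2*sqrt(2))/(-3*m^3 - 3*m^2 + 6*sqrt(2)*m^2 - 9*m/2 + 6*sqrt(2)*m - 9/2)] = (2*m^4 + 4*sqrt(2)*m^4 - 20*sqrt(2)*m^3 - 24*m^3 - 30*sqrt(2)*m^2 + 41*m^2 - 40*sqrt(2)*m + 106*m - 6*sqrt(2) + 74)/(3*(4*m^6 - 16*sqrt(2)*m^5 + 8*m^5 - 32*sqrt(2)*m^4 + 48*m^4 - 40*sqrt(2)*m^3 + 88*m^3 - 48*sqrt(2)*m^2 + 53*m^2 - 24*sqrt(2)*m + 18*m + 9))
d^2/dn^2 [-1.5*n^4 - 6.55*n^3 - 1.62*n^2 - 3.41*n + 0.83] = -18.0*n^2 - 39.3*n - 3.24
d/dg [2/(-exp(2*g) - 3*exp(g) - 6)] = (4*exp(g) + 6)*exp(g)/(exp(2*g) + 3*exp(g) + 6)^2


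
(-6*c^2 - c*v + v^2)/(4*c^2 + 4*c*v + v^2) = (-3*c + v)/(2*c + v)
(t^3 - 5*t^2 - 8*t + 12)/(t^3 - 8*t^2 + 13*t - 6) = (t + 2)/(t - 1)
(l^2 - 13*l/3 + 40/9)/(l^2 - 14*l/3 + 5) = (l - 8/3)/(l - 3)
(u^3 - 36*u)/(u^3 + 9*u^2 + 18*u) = (u - 6)/(u + 3)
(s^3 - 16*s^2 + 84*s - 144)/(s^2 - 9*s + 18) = (s^2 - 10*s + 24)/(s - 3)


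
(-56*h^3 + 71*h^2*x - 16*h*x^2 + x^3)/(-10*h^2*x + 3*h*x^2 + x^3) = (-56*h^3 + 71*h^2*x - 16*h*x^2 + x^3)/(x*(-10*h^2 + 3*h*x + x^2))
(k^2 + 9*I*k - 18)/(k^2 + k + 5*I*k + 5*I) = (k^2 + 9*I*k - 18)/(k^2 + k + 5*I*k + 5*I)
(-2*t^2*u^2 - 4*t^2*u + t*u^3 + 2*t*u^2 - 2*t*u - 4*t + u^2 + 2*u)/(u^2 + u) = (-2*t^2*u^2 - 4*t^2*u + t*u^3 + 2*t*u^2 - 2*t*u - 4*t + u^2 + 2*u)/(u*(u + 1))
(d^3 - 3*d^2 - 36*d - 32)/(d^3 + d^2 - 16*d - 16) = (d - 8)/(d - 4)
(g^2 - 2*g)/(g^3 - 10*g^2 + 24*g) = (g - 2)/(g^2 - 10*g + 24)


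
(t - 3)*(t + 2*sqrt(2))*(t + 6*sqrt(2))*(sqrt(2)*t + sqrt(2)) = sqrt(2)*t^4 - 2*sqrt(2)*t^3 + 16*t^3 - 32*t^2 + 21*sqrt(2)*t^2 - 48*sqrt(2)*t - 48*t - 72*sqrt(2)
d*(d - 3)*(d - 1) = d^3 - 4*d^2 + 3*d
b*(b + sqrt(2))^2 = b^3 + 2*sqrt(2)*b^2 + 2*b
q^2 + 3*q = q*(q + 3)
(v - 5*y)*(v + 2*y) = v^2 - 3*v*y - 10*y^2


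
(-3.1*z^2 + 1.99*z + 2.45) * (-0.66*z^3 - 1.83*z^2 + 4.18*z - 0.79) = 2.046*z^5 + 4.3596*z^4 - 18.2167*z^3 + 6.2837*z^2 + 8.6689*z - 1.9355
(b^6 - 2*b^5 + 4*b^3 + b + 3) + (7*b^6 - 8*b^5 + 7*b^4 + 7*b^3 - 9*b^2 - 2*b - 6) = 8*b^6 - 10*b^5 + 7*b^4 + 11*b^3 - 9*b^2 - b - 3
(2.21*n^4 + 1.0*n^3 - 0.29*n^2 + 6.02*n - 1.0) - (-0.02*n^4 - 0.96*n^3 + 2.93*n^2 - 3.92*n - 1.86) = 2.23*n^4 + 1.96*n^3 - 3.22*n^2 + 9.94*n + 0.86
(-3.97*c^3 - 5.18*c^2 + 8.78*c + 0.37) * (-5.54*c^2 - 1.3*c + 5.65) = 21.9938*c^5 + 33.8582*c^4 - 64.3377*c^3 - 42.7308*c^2 + 49.126*c + 2.0905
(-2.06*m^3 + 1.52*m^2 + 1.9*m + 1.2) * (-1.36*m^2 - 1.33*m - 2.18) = 2.8016*m^5 + 0.6726*m^4 - 0.1148*m^3 - 7.4726*m^2 - 5.738*m - 2.616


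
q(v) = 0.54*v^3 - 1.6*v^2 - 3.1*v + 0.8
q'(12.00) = 191.78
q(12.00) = 666.32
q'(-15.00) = 409.40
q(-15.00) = -2135.20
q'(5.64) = 30.38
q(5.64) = 29.30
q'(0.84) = -4.64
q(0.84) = -2.61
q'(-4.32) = 40.96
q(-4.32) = -59.20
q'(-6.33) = 82.07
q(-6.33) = -180.65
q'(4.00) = 10.02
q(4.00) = -2.64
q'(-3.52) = 28.24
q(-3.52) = -31.66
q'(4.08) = 10.81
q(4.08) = -1.81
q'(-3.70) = 30.92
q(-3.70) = -36.99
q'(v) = 1.62*v^2 - 3.2*v - 3.1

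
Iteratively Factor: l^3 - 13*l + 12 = (l - 3)*(l^2 + 3*l - 4) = (l - 3)*(l - 1)*(l + 4)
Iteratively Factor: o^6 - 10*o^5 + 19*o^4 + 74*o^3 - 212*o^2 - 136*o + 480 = (o - 5)*(o^5 - 5*o^4 - 6*o^3 + 44*o^2 + 8*o - 96) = (o - 5)*(o + 2)*(o^4 - 7*o^3 + 8*o^2 + 28*o - 48) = (o - 5)*(o - 4)*(o + 2)*(o^3 - 3*o^2 - 4*o + 12) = (o - 5)*(o - 4)*(o + 2)^2*(o^2 - 5*o + 6) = (o - 5)*(o - 4)*(o - 3)*(o + 2)^2*(o - 2)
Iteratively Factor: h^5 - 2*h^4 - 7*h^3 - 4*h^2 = (h)*(h^4 - 2*h^3 - 7*h^2 - 4*h) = h*(h + 1)*(h^3 - 3*h^2 - 4*h) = h*(h + 1)^2*(h^2 - 4*h) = h^2*(h + 1)^2*(h - 4)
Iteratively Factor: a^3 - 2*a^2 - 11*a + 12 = (a + 3)*(a^2 - 5*a + 4) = (a - 4)*(a + 3)*(a - 1)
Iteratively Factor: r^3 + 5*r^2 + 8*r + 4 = (r + 1)*(r^2 + 4*r + 4) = (r + 1)*(r + 2)*(r + 2)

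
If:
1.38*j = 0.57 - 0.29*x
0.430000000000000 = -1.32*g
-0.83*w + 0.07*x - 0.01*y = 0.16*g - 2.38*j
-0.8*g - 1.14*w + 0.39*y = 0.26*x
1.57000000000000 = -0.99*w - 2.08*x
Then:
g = -0.33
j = 0.78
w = 2.11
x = -1.76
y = 4.32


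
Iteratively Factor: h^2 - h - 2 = (h + 1)*(h - 2)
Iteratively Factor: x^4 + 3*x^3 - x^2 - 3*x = (x + 3)*(x^3 - x) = x*(x + 3)*(x^2 - 1) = x*(x + 1)*(x + 3)*(x - 1)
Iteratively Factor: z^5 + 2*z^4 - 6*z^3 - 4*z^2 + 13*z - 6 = (z - 1)*(z^4 + 3*z^3 - 3*z^2 - 7*z + 6) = (z - 1)^2*(z^3 + 4*z^2 + z - 6) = (z - 1)^2*(z + 2)*(z^2 + 2*z - 3) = (z - 1)^2*(z + 2)*(z + 3)*(z - 1)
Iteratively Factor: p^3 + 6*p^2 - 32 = (p - 2)*(p^2 + 8*p + 16) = (p - 2)*(p + 4)*(p + 4)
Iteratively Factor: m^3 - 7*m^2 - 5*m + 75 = (m - 5)*(m^2 - 2*m - 15) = (m - 5)^2*(m + 3)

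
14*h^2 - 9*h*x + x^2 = (-7*h + x)*(-2*h + x)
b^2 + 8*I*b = b*(b + 8*I)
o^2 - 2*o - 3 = (o - 3)*(o + 1)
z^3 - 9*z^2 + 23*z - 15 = (z - 5)*(z - 3)*(z - 1)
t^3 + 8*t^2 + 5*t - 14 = (t - 1)*(t + 2)*(t + 7)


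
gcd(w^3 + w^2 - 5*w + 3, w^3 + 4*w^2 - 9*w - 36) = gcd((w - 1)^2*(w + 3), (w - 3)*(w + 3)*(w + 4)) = w + 3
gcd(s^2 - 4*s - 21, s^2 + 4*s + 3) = s + 3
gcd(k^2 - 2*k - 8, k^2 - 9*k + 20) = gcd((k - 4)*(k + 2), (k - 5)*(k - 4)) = k - 4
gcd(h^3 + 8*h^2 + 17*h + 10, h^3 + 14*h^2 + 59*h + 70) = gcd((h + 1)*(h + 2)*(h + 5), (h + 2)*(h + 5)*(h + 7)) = h^2 + 7*h + 10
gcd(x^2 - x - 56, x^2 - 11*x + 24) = x - 8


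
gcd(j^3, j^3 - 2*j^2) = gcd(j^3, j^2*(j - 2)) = j^2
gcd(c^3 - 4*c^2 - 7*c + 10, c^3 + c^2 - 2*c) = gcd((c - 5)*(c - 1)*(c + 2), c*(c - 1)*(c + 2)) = c^2 + c - 2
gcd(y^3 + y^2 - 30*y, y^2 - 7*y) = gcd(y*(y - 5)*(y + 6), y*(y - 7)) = y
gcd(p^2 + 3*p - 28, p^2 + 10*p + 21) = p + 7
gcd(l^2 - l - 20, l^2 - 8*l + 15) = l - 5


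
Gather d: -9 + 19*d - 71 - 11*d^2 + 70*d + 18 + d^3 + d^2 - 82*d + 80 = d^3 - 10*d^2 + 7*d + 18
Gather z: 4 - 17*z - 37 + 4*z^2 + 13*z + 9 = 4*z^2 - 4*z - 24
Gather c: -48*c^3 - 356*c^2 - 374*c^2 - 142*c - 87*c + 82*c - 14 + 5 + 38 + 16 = -48*c^3 - 730*c^2 - 147*c + 45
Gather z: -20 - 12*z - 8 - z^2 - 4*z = -z^2 - 16*z - 28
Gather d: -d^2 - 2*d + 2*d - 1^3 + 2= 1 - d^2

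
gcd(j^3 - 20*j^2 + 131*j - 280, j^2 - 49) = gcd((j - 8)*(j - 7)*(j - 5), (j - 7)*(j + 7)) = j - 7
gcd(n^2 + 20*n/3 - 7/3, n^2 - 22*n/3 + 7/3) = n - 1/3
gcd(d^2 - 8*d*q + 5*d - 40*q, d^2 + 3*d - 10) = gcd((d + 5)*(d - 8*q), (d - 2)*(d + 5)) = d + 5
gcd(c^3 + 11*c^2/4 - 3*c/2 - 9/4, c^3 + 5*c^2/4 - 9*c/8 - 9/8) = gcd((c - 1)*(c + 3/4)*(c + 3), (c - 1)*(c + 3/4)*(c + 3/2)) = c^2 - c/4 - 3/4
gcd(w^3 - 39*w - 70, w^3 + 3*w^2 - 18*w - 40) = w^2 + 7*w + 10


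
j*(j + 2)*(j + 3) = j^3 + 5*j^2 + 6*j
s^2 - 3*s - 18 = (s - 6)*(s + 3)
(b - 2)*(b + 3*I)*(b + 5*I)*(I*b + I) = I*b^4 - 8*b^3 - I*b^3 + 8*b^2 - 17*I*b^2 + 16*b + 15*I*b + 30*I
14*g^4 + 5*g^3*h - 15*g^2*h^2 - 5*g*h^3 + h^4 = (-7*g + h)*(-g + h)*(g + h)*(2*g + h)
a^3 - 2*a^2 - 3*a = a*(a - 3)*(a + 1)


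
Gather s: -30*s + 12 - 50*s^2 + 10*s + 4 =-50*s^2 - 20*s + 16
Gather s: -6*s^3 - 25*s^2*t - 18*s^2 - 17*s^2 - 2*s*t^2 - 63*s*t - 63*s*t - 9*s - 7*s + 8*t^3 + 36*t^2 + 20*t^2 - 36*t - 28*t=-6*s^3 + s^2*(-25*t - 35) + s*(-2*t^2 - 126*t - 16) + 8*t^3 + 56*t^2 - 64*t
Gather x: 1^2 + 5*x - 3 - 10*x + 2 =-5*x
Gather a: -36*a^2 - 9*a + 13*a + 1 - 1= -36*a^2 + 4*a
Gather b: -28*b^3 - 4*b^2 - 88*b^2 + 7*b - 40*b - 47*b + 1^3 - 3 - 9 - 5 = -28*b^3 - 92*b^2 - 80*b - 16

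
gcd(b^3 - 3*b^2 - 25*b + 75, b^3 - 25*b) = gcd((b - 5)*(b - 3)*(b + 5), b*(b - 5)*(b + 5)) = b^2 - 25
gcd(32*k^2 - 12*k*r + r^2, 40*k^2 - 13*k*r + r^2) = -8*k + r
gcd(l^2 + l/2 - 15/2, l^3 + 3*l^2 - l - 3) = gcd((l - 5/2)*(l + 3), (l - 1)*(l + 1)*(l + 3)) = l + 3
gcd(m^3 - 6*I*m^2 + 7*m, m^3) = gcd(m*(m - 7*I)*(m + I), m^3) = m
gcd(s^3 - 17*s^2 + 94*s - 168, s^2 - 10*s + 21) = s - 7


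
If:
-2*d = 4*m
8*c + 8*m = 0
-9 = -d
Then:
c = 9/2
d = 9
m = -9/2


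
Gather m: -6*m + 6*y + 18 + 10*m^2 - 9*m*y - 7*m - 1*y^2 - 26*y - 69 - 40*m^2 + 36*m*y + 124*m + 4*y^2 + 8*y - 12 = -30*m^2 + m*(27*y + 111) + 3*y^2 - 12*y - 63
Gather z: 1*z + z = 2*z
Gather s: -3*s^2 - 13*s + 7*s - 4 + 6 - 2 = -3*s^2 - 6*s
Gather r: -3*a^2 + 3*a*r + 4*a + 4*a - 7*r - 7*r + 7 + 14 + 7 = -3*a^2 + 8*a + r*(3*a - 14) + 28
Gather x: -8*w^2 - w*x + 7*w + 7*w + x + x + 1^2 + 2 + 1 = -8*w^2 + 14*w + x*(2 - w) + 4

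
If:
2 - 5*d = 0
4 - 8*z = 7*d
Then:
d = 2/5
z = 3/20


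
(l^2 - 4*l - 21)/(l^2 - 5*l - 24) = (l - 7)/(l - 8)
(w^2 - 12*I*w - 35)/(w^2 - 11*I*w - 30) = (w - 7*I)/(w - 6*I)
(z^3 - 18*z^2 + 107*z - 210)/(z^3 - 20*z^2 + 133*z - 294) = (z - 5)/(z - 7)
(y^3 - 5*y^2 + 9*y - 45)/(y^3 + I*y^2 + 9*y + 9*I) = (y - 5)/(y + I)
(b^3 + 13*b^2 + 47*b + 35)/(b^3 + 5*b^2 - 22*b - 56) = (b^2 + 6*b + 5)/(b^2 - 2*b - 8)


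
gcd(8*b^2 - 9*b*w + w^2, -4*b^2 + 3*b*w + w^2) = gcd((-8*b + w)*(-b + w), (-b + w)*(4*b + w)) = -b + w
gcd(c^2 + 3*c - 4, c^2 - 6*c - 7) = 1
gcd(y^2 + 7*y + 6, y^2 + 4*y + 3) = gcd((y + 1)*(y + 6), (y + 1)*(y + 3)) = y + 1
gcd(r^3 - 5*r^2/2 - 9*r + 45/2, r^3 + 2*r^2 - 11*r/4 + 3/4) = r + 3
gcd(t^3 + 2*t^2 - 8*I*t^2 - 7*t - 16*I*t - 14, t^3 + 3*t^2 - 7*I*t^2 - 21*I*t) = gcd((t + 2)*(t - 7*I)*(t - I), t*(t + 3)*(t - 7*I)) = t - 7*I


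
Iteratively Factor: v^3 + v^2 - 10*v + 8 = (v + 4)*(v^2 - 3*v + 2) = (v - 2)*(v + 4)*(v - 1)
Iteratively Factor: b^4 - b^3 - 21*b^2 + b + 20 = (b - 5)*(b^3 + 4*b^2 - b - 4) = (b - 5)*(b - 1)*(b^2 + 5*b + 4) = (b - 5)*(b - 1)*(b + 1)*(b + 4)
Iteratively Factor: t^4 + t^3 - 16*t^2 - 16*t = (t)*(t^3 + t^2 - 16*t - 16) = t*(t + 4)*(t^2 - 3*t - 4) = t*(t + 1)*(t + 4)*(t - 4)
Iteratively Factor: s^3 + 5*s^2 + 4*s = (s)*(s^2 + 5*s + 4) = s*(s + 1)*(s + 4)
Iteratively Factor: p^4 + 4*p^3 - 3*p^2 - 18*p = (p + 3)*(p^3 + p^2 - 6*p) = (p - 2)*(p + 3)*(p^2 + 3*p) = (p - 2)*(p + 3)^2*(p)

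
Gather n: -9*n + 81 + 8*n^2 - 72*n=8*n^2 - 81*n + 81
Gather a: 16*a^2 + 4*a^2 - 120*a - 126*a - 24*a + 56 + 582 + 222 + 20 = 20*a^2 - 270*a + 880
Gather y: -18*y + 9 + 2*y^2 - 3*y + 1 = 2*y^2 - 21*y + 10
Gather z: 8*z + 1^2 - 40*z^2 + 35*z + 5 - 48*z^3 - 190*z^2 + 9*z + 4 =-48*z^3 - 230*z^2 + 52*z + 10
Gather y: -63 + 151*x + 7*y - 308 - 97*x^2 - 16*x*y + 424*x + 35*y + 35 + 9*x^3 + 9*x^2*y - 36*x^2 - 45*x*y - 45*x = 9*x^3 - 133*x^2 + 530*x + y*(9*x^2 - 61*x + 42) - 336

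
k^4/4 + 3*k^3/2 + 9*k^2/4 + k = k*(k/4 + 1/4)*(k + 1)*(k + 4)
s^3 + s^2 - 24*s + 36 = (s - 3)*(s - 2)*(s + 6)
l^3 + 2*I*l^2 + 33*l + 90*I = (l - 6*I)*(l + 3*I)*(l + 5*I)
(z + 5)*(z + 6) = z^2 + 11*z + 30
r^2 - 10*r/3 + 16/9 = (r - 8/3)*(r - 2/3)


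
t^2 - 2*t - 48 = (t - 8)*(t + 6)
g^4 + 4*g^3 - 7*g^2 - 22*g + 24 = (g - 2)*(g - 1)*(g + 3)*(g + 4)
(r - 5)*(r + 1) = r^2 - 4*r - 5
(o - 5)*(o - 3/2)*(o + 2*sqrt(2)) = o^3 - 13*o^2/2 + 2*sqrt(2)*o^2 - 13*sqrt(2)*o + 15*o/2 + 15*sqrt(2)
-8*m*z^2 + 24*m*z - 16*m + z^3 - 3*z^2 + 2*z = (-8*m + z)*(z - 2)*(z - 1)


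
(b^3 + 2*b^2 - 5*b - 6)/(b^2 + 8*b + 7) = (b^2 + b - 6)/(b + 7)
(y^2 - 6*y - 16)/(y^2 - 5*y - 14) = (y - 8)/(y - 7)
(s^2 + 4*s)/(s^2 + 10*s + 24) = s/(s + 6)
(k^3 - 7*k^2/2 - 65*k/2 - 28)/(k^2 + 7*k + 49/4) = 2*(k^2 - 7*k - 8)/(2*k + 7)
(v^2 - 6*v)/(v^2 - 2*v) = (v - 6)/(v - 2)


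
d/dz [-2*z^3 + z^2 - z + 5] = -6*z^2 + 2*z - 1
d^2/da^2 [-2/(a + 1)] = -4/(a + 1)^3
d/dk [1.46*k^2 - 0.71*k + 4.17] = 2.92*k - 0.71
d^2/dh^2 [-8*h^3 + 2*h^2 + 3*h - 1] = 4 - 48*h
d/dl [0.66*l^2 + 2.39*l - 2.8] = 1.32*l + 2.39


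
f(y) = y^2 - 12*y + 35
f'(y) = 2*y - 12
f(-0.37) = 39.58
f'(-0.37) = -12.74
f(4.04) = 2.84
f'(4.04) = -3.92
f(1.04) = 23.60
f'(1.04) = -9.92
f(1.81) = 16.56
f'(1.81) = -8.38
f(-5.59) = 133.33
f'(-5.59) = -23.18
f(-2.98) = 79.64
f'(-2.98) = -17.96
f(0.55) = 28.70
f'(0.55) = -10.90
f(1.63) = 18.10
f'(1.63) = -8.74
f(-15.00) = 440.00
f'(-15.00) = -42.00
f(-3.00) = 80.00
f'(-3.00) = -18.00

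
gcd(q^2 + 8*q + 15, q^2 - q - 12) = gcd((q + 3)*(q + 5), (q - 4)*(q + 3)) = q + 3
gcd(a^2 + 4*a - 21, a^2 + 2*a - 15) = a - 3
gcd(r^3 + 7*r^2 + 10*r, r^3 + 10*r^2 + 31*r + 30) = r^2 + 7*r + 10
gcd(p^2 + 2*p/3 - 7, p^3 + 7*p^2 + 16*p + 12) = p + 3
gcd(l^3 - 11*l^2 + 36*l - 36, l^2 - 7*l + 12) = l - 3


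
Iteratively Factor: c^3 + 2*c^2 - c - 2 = (c + 1)*(c^2 + c - 2) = (c + 1)*(c + 2)*(c - 1)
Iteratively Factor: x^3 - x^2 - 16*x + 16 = (x - 4)*(x^2 + 3*x - 4) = (x - 4)*(x - 1)*(x + 4)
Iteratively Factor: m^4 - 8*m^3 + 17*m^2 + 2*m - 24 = (m + 1)*(m^3 - 9*m^2 + 26*m - 24) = (m - 4)*(m + 1)*(m^2 - 5*m + 6) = (m - 4)*(m - 2)*(m + 1)*(m - 3)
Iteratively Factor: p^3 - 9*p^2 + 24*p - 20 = (p - 2)*(p^2 - 7*p + 10) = (p - 2)^2*(p - 5)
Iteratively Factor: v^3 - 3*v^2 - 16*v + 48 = (v + 4)*(v^2 - 7*v + 12) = (v - 3)*(v + 4)*(v - 4)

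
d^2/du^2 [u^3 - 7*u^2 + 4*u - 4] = 6*u - 14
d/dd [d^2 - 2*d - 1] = 2*d - 2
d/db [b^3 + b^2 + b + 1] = 3*b^2 + 2*b + 1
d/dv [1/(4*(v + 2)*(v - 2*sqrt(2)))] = ((-v + 2*sqrt(2))*(v + 2) - (v - 2*sqrt(2))^2)/(4*(v + 2)^2*(v - 2*sqrt(2))^3)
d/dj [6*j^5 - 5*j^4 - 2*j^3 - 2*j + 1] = 30*j^4 - 20*j^3 - 6*j^2 - 2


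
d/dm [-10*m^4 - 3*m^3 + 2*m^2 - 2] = m*(-40*m^2 - 9*m + 4)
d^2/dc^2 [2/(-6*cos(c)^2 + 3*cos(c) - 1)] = 6*(-48*sin(c)^4 + 19*sin(c)^2 - 47*cos(c)/2 + 9*cos(3*c)/2 + 31)/(6*sin(c)^2 + 3*cos(c) - 7)^3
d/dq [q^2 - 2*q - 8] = 2*q - 2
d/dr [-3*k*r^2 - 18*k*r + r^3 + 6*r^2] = -6*k*r - 18*k + 3*r^2 + 12*r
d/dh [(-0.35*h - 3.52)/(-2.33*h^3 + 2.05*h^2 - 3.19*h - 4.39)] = (-1.631*h^3 - 23.8873*h^2 + 14.432*h - 9.6923)/(5.4289*h^6 - 9.553*h^5 + 19.0679*h^4 + 7.3784*h^3 - 7.8229*h^2 + 28.0082*h + 19.2721)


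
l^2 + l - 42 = (l - 6)*(l + 7)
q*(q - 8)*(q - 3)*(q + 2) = q^4 - 9*q^3 + 2*q^2 + 48*q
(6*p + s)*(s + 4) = 6*p*s + 24*p + s^2 + 4*s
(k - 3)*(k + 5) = k^2 + 2*k - 15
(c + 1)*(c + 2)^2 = c^3 + 5*c^2 + 8*c + 4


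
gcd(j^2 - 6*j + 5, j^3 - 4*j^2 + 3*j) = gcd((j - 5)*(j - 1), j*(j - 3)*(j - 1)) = j - 1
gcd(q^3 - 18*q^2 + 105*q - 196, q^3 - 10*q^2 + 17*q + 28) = q^2 - 11*q + 28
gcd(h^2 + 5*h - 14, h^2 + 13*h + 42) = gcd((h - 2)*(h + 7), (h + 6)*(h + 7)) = h + 7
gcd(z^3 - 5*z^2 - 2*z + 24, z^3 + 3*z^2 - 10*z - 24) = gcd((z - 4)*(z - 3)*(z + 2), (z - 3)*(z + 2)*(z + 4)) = z^2 - z - 6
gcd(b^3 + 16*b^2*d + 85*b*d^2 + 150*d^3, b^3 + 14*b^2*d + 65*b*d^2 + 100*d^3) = b^2 + 10*b*d + 25*d^2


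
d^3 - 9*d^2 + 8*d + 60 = (d - 6)*(d - 5)*(d + 2)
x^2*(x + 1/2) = x^3 + x^2/2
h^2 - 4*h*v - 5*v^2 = (h - 5*v)*(h + v)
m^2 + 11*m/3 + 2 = (m + 2/3)*(m + 3)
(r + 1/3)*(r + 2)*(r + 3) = r^3 + 16*r^2/3 + 23*r/3 + 2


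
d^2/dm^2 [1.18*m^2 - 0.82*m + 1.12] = 2.36000000000000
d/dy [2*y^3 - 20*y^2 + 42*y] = 6*y^2 - 40*y + 42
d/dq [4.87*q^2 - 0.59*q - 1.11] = 9.74*q - 0.59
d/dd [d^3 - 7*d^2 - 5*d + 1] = 3*d^2 - 14*d - 5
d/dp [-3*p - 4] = -3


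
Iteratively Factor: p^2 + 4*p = (p + 4)*(p)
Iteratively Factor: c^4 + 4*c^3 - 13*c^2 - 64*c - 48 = (c - 4)*(c^3 + 8*c^2 + 19*c + 12) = (c - 4)*(c + 1)*(c^2 + 7*c + 12) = (c - 4)*(c + 1)*(c + 3)*(c + 4)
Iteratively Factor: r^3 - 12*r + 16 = (r + 4)*(r^2 - 4*r + 4) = (r - 2)*(r + 4)*(r - 2)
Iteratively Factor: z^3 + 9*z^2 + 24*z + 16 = (z + 1)*(z^2 + 8*z + 16) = (z + 1)*(z + 4)*(z + 4)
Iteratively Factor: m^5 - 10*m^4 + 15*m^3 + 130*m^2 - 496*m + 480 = (m - 4)*(m^4 - 6*m^3 - 9*m^2 + 94*m - 120) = (m - 4)*(m - 3)*(m^3 - 3*m^2 - 18*m + 40) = (m - 4)*(m - 3)*(m + 4)*(m^2 - 7*m + 10) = (m - 4)*(m - 3)*(m - 2)*(m + 4)*(m - 5)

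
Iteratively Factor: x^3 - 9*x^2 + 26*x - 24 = (x - 4)*(x^2 - 5*x + 6) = (x - 4)*(x - 2)*(x - 3)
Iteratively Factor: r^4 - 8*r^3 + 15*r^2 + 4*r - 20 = (r + 1)*(r^3 - 9*r^2 + 24*r - 20) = (r - 2)*(r + 1)*(r^2 - 7*r + 10) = (r - 2)^2*(r + 1)*(r - 5)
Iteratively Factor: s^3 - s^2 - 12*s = (s)*(s^2 - s - 12) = s*(s + 3)*(s - 4)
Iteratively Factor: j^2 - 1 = (j + 1)*(j - 1)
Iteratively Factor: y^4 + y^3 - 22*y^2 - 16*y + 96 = (y - 2)*(y^3 + 3*y^2 - 16*y - 48) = (y - 2)*(y + 3)*(y^2 - 16) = (y - 4)*(y - 2)*(y + 3)*(y + 4)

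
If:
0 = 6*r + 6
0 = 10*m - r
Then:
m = -1/10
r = -1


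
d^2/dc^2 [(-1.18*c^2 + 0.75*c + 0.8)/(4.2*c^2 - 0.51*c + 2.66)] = (21.40488*c^3 + 163.76976*c^2 - 60.5556*c - 32.122556)/(74.088*c^6 - 26.9892*c^5 + 144.04446*c^4 - 34.318971*c^3 + 91.228158*c^2 - 10.825668*c + 18.821096)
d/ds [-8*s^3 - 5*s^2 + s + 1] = -24*s^2 - 10*s + 1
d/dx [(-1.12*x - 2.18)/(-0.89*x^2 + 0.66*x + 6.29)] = (0.9968*x^2 - 0.7392*x - (1.12*x + 2.18)*(1.78*x - 0.66) - 7.0448)/(-0.89*x^2 + 0.66*x + 6.29)^2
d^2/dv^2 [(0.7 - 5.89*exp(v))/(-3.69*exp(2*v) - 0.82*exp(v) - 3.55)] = (80.1988289999999*exp(4*v) - 55.947042*exp(3*v) - 469.29051*exp(2*v) + 19.06213*exp(v) + 76.266425)*exp(v)/(50.243409*exp(6*v) + 33.495606*exp(5*v) + 152.454933*exp(4*v) + 65.000908*exp(3*v) + 146.670735*exp(2*v) + 31.00215*exp(v) + 44.738875)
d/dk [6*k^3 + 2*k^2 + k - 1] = 18*k^2 + 4*k + 1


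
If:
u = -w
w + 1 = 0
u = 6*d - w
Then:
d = 0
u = 1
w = -1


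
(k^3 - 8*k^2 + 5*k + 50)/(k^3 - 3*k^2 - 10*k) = (k - 5)/k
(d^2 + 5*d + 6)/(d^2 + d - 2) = (d + 3)/(d - 1)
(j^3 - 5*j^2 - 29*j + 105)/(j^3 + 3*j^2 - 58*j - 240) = (j^2 - 10*j + 21)/(j^2 - 2*j - 48)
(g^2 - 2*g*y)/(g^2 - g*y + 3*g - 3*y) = g*(g - 2*y)/(g^2 - g*y + 3*g - 3*y)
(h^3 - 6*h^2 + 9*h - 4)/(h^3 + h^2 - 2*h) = (h^2 - 5*h + 4)/(h*(h + 2))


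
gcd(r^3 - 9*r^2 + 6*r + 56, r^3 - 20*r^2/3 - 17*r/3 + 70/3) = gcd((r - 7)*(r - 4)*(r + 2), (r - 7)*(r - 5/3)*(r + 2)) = r^2 - 5*r - 14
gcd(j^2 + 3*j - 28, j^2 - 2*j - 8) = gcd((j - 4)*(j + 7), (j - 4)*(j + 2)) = j - 4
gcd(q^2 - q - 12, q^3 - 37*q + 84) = q - 4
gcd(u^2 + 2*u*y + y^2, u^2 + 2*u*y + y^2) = u^2 + 2*u*y + y^2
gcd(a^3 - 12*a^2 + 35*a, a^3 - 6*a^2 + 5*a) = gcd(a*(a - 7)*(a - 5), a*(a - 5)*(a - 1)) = a^2 - 5*a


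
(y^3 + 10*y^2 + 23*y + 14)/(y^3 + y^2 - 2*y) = (y^2 + 8*y + 7)/(y*(y - 1))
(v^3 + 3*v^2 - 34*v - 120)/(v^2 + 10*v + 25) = (v^2 - 2*v - 24)/(v + 5)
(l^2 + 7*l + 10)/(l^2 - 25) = (l + 2)/(l - 5)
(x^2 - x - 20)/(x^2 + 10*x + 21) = (x^2 - x - 20)/(x^2 + 10*x + 21)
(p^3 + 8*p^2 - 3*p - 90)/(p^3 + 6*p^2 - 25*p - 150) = (p - 3)/(p - 5)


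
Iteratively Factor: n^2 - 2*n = (n - 2)*(n)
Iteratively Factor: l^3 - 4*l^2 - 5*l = (l)*(l^2 - 4*l - 5) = l*(l + 1)*(l - 5)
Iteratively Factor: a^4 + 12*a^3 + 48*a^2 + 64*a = (a + 4)*(a^3 + 8*a^2 + 16*a) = a*(a + 4)*(a^2 + 8*a + 16) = a*(a + 4)^2*(a + 4)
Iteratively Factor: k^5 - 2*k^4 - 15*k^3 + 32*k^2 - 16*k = (k - 1)*(k^4 - k^3 - 16*k^2 + 16*k) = (k - 1)*(k + 4)*(k^3 - 5*k^2 + 4*k) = (k - 1)^2*(k + 4)*(k^2 - 4*k) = k*(k - 1)^2*(k + 4)*(k - 4)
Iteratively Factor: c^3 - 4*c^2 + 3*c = (c - 1)*(c^2 - 3*c) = (c - 3)*(c - 1)*(c)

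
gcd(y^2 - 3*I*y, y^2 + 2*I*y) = y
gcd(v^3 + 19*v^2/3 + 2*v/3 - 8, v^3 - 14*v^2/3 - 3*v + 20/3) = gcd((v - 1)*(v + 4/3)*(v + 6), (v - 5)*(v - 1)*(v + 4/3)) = v^2 + v/3 - 4/3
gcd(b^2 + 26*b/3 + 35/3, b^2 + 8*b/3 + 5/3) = b + 5/3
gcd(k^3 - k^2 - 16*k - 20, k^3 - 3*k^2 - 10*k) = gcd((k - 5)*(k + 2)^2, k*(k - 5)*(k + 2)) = k^2 - 3*k - 10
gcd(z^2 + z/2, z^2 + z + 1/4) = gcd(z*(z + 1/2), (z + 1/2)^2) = z + 1/2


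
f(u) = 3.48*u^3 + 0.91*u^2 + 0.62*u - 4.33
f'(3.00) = 100.04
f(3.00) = 99.68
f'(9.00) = 862.64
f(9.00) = 2611.88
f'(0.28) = 1.95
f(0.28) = -4.01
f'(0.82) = 9.13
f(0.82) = -1.29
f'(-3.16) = 99.12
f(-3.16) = -107.01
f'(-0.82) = 6.15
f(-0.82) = -6.15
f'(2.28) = 59.04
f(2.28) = 43.06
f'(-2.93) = 84.91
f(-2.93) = -85.87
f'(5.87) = 371.03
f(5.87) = 734.54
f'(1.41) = 23.94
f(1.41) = 8.11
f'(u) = 10.44*u^2 + 1.82*u + 0.62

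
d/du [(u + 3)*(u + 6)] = 2*u + 9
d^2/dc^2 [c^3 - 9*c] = 6*c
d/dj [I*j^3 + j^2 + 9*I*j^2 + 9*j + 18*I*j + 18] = 3*I*j^2 + j*(2 + 18*I) + 9 + 18*I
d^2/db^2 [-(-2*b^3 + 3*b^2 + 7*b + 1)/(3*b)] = 4/3 - 2/(3*b^3)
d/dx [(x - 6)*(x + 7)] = 2*x + 1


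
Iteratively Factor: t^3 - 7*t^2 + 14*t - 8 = (t - 1)*(t^2 - 6*t + 8) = (t - 4)*(t - 1)*(t - 2)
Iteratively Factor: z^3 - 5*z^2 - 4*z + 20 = (z - 5)*(z^2 - 4) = (z - 5)*(z - 2)*(z + 2)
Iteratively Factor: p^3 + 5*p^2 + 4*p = (p)*(p^2 + 5*p + 4) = p*(p + 1)*(p + 4)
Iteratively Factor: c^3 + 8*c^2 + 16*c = (c + 4)*(c^2 + 4*c) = c*(c + 4)*(c + 4)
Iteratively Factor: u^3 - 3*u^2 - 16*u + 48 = (u + 4)*(u^2 - 7*u + 12) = (u - 4)*(u + 4)*(u - 3)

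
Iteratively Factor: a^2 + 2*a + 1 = (a + 1)*(a + 1)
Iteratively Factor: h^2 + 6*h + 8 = (h + 4)*(h + 2)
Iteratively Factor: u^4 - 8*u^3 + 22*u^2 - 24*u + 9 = (u - 3)*(u^3 - 5*u^2 + 7*u - 3) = (u - 3)*(u - 1)*(u^2 - 4*u + 3) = (u - 3)*(u - 1)^2*(u - 3)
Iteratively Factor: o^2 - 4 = (o - 2)*(o + 2)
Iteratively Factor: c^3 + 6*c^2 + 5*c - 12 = (c - 1)*(c^2 + 7*c + 12) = (c - 1)*(c + 4)*(c + 3)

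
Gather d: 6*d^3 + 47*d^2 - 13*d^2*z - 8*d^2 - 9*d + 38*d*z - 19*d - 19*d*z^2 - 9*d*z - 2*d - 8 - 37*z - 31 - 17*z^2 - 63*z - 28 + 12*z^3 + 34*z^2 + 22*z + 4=6*d^3 + d^2*(39 - 13*z) + d*(-19*z^2 + 29*z - 30) + 12*z^3 + 17*z^2 - 78*z - 63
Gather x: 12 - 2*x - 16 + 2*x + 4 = 0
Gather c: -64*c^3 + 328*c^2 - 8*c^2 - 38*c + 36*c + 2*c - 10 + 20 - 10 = -64*c^3 + 320*c^2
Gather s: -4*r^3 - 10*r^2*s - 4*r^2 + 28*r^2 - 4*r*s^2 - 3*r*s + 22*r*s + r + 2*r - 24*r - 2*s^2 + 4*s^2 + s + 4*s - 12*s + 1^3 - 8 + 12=-4*r^3 + 24*r^2 - 21*r + s^2*(2 - 4*r) + s*(-10*r^2 + 19*r - 7) + 5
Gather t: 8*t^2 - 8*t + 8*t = 8*t^2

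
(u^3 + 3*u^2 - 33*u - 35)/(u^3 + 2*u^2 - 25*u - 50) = (u^2 + 8*u + 7)/(u^2 + 7*u + 10)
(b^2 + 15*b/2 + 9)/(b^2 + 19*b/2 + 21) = (2*b + 3)/(2*b + 7)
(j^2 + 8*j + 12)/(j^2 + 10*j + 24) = (j + 2)/(j + 4)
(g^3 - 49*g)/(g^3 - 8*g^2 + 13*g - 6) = g*(g^2 - 49)/(g^3 - 8*g^2 + 13*g - 6)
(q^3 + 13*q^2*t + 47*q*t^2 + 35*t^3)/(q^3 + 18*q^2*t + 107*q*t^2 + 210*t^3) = (q + t)/(q + 6*t)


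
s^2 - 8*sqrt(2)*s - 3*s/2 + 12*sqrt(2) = (s - 3/2)*(s - 8*sqrt(2))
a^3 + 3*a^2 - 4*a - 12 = (a - 2)*(a + 2)*(a + 3)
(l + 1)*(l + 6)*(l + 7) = l^3 + 14*l^2 + 55*l + 42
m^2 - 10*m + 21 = (m - 7)*(m - 3)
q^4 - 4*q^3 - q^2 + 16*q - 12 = (q - 3)*(q - 2)*(q - 1)*(q + 2)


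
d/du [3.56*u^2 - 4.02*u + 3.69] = 7.12*u - 4.02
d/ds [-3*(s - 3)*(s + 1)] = 6 - 6*s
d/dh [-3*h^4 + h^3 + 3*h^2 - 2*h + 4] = -12*h^3 + 3*h^2 + 6*h - 2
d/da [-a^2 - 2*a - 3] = -2*a - 2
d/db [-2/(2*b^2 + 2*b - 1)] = 4*(2*b + 1)/(2*b^2 + 2*b - 1)^2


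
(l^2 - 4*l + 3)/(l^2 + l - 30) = (l^2 - 4*l + 3)/(l^2 + l - 30)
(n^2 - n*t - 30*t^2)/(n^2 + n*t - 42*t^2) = (n + 5*t)/(n + 7*t)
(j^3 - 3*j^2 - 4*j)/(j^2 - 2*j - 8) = j*(j + 1)/(j + 2)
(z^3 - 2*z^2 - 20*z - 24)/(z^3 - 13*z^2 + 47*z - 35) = (z^3 - 2*z^2 - 20*z - 24)/(z^3 - 13*z^2 + 47*z - 35)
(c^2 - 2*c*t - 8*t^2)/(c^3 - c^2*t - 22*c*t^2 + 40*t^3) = (-c - 2*t)/(-c^2 - 3*c*t + 10*t^2)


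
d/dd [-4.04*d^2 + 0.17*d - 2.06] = 0.17 - 8.08*d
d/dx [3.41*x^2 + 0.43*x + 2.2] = 6.82*x + 0.43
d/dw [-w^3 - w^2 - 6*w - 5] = -3*w^2 - 2*w - 6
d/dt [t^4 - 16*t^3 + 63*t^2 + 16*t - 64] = 4*t^3 - 48*t^2 + 126*t + 16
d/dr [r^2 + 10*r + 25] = 2*r + 10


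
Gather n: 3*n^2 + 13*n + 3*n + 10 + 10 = 3*n^2 + 16*n + 20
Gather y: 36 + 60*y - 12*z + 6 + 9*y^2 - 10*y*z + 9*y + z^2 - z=9*y^2 + y*(69 - 10*z) + z^2 - 13*z + 42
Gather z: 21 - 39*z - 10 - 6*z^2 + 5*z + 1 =-6*z^2 - 34*z + 12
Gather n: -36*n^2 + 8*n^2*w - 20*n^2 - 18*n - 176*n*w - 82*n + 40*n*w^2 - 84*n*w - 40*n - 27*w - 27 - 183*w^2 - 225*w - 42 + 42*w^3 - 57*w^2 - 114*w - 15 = n^2*(8*w - 56) + n*(40*w^2 - 260*w - 140) + 42*w^3 - 240*w^2 - 366*w - 84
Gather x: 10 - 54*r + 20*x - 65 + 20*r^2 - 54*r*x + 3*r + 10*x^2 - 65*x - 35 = 20*r^2 - 51*r + 10*x^2 + x*(-54*r - 45) - 90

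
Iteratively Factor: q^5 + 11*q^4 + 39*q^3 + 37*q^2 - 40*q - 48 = (q + 1)*(q^4 + 10*q^3 + 29*q^2 + 8*q - 48) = (q + 1)*(q + 4)*(q^3 + 6*q^2 + 5*q - 12) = (q + 1)*(q + 4)^2*(q^2 + 2*q - 3) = (q - 1)*(q + 1)*(q + 4)^2*(q + 3)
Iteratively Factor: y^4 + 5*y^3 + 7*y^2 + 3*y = (y + 1)*(y^3 + 4*y^2 + 3*y) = y*(y + 1)*(y^2 + 4*y + 3) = y*(y + 1)^2*(y + 3)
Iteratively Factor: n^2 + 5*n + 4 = (n + 1)*(n + 4)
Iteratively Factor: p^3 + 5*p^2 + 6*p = (p)*(p^2 + 5*p + 6) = p*(p + 2)*(p + 3)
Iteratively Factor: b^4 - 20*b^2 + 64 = (b - 4)*(b^3 + 4*b^2 - 4*b - 16) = (b - 4)*(b + 4)*(b^2 - 4) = (b - 4)*(b - 2)*(b + 4)*(b + 2)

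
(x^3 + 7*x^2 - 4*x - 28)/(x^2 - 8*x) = (x^3 + 7*x^2 - 4*x - 28)/(x*(x - 8))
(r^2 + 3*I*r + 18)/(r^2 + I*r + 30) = (r - 3*I)/(r - 5*I)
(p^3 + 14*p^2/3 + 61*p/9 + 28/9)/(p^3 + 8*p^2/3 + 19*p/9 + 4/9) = (3*p + 7)/(3*p + 1)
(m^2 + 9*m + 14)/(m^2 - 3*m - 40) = (m^2 + 9*m + 14)/(m^2 - 3*m - 40)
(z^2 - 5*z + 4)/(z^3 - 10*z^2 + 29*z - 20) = 1/(z - 5)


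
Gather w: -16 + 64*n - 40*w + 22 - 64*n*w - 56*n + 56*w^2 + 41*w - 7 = 8*n + 56*w^2 + w*(1 - 64*n) - 1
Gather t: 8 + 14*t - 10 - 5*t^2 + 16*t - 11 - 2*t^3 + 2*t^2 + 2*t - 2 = -2*t^3 - 3*t^2 + 32*t - 15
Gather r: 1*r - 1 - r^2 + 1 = -r^2 + r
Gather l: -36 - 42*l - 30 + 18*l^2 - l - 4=18*l^2 - 43*l - 70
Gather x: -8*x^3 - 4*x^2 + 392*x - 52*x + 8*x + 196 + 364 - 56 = -8*x^3 - 4*x^2 + 348*x + 504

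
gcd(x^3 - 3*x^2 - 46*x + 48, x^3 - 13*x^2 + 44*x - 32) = x^2 - 9*x + 8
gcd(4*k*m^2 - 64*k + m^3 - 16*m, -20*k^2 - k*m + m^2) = 4*k + m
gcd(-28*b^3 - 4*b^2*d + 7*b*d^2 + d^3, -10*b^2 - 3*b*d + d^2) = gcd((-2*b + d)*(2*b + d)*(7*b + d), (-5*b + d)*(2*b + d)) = 2*b + d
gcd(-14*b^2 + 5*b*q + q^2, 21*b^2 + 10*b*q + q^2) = 7*b + q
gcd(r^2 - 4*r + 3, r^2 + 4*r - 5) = r - 1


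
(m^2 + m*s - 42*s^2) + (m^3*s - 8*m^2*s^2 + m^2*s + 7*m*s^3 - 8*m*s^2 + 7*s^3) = m^3*s - 8*m^2*s^2 + m^2*s + m^2 + 7*m*s^3 - 8*m*s^2 + m*s + 7*s^3 - 42*s^2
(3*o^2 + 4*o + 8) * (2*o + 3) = 6*o^3 + 17*o^2 + 28*o + 24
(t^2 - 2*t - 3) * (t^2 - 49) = t^4 - 2*t^3 - 52*t^2 + 98*t + 147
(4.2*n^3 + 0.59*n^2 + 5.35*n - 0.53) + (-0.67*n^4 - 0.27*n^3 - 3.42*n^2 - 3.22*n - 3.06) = -0.67*n^4 + 3.93*n^3 - 2.83*n^2 + 2.13*n - 3.59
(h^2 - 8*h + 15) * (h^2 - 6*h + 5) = h^4 - 14*h^3 + 68*h^2 - 130*h + 75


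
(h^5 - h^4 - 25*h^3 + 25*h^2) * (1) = h^5 - h^4 - 25*h^3 + 25*h^2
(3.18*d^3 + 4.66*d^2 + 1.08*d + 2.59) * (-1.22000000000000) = -3.8796*d^3 - 5.6852*d^2 - 1.3176*d - 3.1598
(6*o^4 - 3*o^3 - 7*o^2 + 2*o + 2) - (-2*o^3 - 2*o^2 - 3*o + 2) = 6*o^4 - o^3 - 5*o^2 + 5*o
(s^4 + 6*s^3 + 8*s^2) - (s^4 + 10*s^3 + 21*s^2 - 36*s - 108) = -4*s^3 - 13*s^2 + 36*s + 108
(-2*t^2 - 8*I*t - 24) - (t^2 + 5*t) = -3*t^2 - 5*t - 8*I*t - 24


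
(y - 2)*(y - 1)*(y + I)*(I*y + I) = I*y^4 - y^3 - 2*I*y^3 + 2*y^2 - I*y^2 + y + 2*I*y - 2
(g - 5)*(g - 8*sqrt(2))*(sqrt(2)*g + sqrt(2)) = sqrt(2)*g^3 - 16*g^2 - 4*sqrt(2)*g^2 - 5*sqrt(2)*g + 64*g + 80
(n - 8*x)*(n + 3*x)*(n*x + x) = n^3*x - 5*n^2*x^2 + n^2*x - 24*n*x^3 - 5*n*x^2 - 24*x^3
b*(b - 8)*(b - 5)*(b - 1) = b^4 - 14*b^3 + 53*b^2 - 40*b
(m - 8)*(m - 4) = m^2 - 12*m + 32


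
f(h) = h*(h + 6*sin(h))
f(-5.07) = -2.79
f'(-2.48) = 3.09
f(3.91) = -1.02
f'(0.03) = 0.42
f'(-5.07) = -15.17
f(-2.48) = 15.29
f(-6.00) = 25.94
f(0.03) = 0.01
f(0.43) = 1.26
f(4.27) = -4.92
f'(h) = h*(6*cos(h) + 1) + h + 6*sin(h)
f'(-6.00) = -44.89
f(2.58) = 14.90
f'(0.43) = 5.71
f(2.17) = 15.46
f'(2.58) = -4.75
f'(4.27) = -7.85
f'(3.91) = -13.22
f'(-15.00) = 34.47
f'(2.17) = 1.95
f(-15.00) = 283.53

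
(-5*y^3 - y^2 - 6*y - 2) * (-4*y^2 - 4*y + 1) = 20*y^5 + 24*y^4 + 23*y^3 + 31*y^2 + 2*y - 2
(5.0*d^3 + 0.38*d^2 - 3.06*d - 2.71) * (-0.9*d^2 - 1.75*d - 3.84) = -4.5*d^5 - 9.092*d^4 - 17.111*d^3 + 6.3348*d^2 + 16.4929*d + 10.4064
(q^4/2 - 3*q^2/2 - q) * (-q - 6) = -q^5/2 - 3*q^4 + 3*q^3/2 + 10*q^2 + 6*q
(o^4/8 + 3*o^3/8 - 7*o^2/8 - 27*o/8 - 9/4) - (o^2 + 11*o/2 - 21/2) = o^4/8 + 3*o^3/8 - 15*o^2/8 - 71*o/8 + 33/4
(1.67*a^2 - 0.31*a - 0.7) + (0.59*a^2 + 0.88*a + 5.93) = 2.26*a^2 + 0.57*a + 5.23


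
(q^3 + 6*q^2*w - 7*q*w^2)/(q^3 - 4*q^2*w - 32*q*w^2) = (-q^2 - 6*q*w + 7*w^2)/(-q^2 + 4*q*w + 32*w^2)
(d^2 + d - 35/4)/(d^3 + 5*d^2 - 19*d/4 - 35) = 1/(d + 4)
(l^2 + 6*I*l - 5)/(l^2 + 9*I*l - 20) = (l + I)/(l + 4*I)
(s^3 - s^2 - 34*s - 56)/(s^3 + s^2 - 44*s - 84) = (s + 4)/(s + 6)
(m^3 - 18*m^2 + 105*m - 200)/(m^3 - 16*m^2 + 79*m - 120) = (m - 5)/(m - 3)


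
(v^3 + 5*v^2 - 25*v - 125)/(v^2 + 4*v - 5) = (v^2 - 25)/(v - 1)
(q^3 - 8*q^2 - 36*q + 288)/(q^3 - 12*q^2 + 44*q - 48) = (q^2 - 2*q - 48)/(q^2 - 6*q + 8)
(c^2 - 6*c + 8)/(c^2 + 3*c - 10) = (c - 4)/(c + 5)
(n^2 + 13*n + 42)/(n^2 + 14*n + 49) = (n + 6)/(n + 7)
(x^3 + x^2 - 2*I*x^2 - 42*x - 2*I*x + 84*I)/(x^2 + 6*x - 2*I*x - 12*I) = (x^2 + x - 42)/(x + 6)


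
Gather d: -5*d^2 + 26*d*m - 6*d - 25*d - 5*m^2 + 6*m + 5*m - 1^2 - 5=-5*d^2 + d*(26*m - 31) - 5*m^2 + 11*m - 6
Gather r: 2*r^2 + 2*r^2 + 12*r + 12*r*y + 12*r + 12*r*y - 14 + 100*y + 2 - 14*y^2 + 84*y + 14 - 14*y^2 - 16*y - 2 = 4*r^2 + r*(24*y + 24) - 28*y^2 + 168*y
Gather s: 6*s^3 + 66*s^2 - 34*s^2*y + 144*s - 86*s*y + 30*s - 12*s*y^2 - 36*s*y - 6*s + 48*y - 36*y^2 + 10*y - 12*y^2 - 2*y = 6*s^3 + s^2*(66 - 34*y) + s*(-12*y^2 - 122*y + 168) - 48*y^2 + 56*y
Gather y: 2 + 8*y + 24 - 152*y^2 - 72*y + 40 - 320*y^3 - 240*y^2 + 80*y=-320*y^3 - 392*y^2 + 16*y + 66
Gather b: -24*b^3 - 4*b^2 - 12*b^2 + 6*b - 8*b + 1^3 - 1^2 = -24*b^3 - 16*b^2 - 2*b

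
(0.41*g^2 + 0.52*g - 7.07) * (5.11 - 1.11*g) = -0.4551*g^3 + 1.5179*g^2 + 10.5049*g - 36.1277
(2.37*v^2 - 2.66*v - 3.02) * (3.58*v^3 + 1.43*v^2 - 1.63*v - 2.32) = 8.4846*v^5 - 6.1337*v^4 - 18.4785*v^3 - 5.4812*v^2 + 11.0938*v + 7.0064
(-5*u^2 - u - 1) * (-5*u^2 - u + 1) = 25*u^4 + 10*u^3 + u^2 - 1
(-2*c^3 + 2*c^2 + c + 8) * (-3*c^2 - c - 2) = 6*c^5 - 4*c^4 - c^3 - 29*c^2 - 10*c - 16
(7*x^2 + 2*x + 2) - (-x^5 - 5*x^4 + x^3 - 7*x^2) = x^5 + 5*x^4 - x^3 + 14*x^2 + 2*x + 2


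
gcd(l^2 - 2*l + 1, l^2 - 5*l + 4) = l - 1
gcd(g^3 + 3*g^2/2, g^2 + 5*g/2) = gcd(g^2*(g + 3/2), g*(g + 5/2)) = g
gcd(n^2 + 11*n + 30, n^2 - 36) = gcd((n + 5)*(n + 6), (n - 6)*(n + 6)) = n + 6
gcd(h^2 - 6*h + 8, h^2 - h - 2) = h - 2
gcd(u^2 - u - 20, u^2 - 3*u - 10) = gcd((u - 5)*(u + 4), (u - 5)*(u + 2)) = u - 5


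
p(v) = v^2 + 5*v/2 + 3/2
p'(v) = 2*v + 5/2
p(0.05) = 1.63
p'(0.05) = 2.60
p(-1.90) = 0.36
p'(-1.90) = -1.30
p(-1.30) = -0.06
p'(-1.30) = -0.10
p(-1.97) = 0.46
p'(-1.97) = -1.44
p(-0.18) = 1.08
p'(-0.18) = 2.14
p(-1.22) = -0.06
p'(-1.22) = 0.06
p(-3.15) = 3.55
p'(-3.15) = -3.80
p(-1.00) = 0.00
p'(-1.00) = 0.50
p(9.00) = 105.00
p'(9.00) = 20.50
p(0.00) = 1.50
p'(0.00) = 2.50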